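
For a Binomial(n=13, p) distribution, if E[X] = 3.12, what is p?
p = 0.24

For a Binomial(n, p) distribution:
E[X] = n × p

Given n = 13 and E[X] = 3.12:
3.12 = 13 × p
p = 3.12 / 13 = 0.24

Verification: Binomial(13, 0.24) has E[X] = 3.12 ✓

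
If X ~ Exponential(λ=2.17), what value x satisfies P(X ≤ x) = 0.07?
0.0334

We have X ~ Exponential(λ=2.17).

We want to find x such that P(X ≤ x) = 0.07.

This is the 7th percentile, which means 7% of values fall below this point.

Using the inverse CDF (quantile function):
x = F⁻¹(0.07) = 0.0334

Verification: P(X ≤ 0.0334) = 0.07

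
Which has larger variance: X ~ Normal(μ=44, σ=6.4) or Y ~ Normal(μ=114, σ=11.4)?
Y has larger variance (129.9600 > 40.9600)

Compute the variance for each distribution:

X ~ Normal(μ=44, σ=6.4):
Var(X) = 40.9600

Y ~ Normal(μ=114, σ=11.4):
Var(Y) = 129.9600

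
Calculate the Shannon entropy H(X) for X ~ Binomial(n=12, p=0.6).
1.9456 nats

We have X ~ Binomial(n=12, p=0.6).

The Shannon entropy measures the uncertainty or information content of the distribution.

For a Binomial distribution with n=12, p=0.6:
H(X) = 1.9456 nats

(In bits, this would be 2.8069 bits.)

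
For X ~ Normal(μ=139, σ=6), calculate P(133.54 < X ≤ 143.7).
0.601873

We have X ~ Normal(μ=139, σ=6).

To find P(133.54 < X ≤ 143.7), we use:
P(133.54 < X ≤ 143.7) = P(X ≤ 143.7) - P(X ≤ 133.54)
                 = F(143.7) - F(133.54)
                 = 0.783284 - 0.181411
                 = 0.601873

So there's approximately a 60.2% chance that X falls in this range.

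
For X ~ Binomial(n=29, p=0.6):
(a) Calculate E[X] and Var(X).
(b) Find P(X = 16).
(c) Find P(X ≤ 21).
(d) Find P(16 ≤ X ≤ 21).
(a) E[X] = 17.4000, Var(X) = 6.9600
(b) P(X = 16) = 0.128481
(c) P(X ≤ 21) = 0.943013
(d) P(16 ≤ X ≤ 21) = 0.708909

We have X ~ Binomial(n=29, p=0.6).

(a) Moments:
E[X] = 17.4000
Var(X) = 6.9600
σ = √Var(X) = 2.6382

(b) Point probability using PMF:
P(X = 16) = 0.128481

(c) Cumulative probability using CDF:
P(X ≤ 21) = F(21) = 0.943013

(d) Range probability:
P(16 ≤ X ≤ 21) = P(X ≤ 21) - P(X ≤ 15)
                   = F(21) - F(15)
                   = 0.943013 - 0.234103
                   = 0.708909

This means approximately 70.9% of outcomes fall in the interval [16, 21].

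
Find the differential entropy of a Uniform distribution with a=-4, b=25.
3.3673 nats

We have X ~ Uniform(a=-4, b=25).

The differential entropy measures the uncertainty or information content of the distribution.

For a Uniform distribution with a=-4, b=25:
h(X) = 3.3673 nats

(In bits, this would be 4.8580 bits.)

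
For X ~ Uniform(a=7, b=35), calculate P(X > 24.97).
0.358214

We have X ~ Uniform(a=7, b=35).

P(X > 24.97) = 1 - P(X ≤ 24.97)
                = 1 - F(24.97)
                = 1 - 0.641786
                = 0.358214

So there's approximately a 35.8% chance that X exceeds 24.97.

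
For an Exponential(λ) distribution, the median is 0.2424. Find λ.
λ = 2.8595

For X ~ Exponential(λ), the CDF is F(x) = 1 - e^(-λx).
The median m satisfies F(m) = 0.5:
1 - e^(-λm) = 0.5
e^(-λm) = 0.5
λm = ln(2)
m = ln(2) / λ

Given m = 0.2424:
λ = ln(2) / 0.2424 = 0.693147 / 0.2424 = 2.8595

Verification: ln(2) / 2.8595 = 0.2424 ✓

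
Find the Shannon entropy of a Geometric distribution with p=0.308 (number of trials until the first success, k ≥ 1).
2.0048 nats

We have X ~ Geometric(p=0.308) (number of trials until the first success, k ≥ 1).

The Shannon entropy measures the uncertainty or information content of the distribution.

For a Geometric distribution with p=0.308 (number of trials until the first success, k ≥ 1):
H(X) = 2.0048 nats

(In bits, this would be 2.8924 bits.)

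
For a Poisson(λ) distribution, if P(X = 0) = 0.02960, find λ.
λ = 3.5200

For a Poisson(λ) distribution, the PMF at 0 is:
P(X = 0) = λ^0 e^(-λ) / 0! = e^(-λ)

Given P(X = 0) = 0.02960:
e^(-λ) = 0.02960
-λ = ln(0.02960)
λ = -ln(0.02960) = 3.5200

Verification: e^(-3.5200) = 0.02960 ✓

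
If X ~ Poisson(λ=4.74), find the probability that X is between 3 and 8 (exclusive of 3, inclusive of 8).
0.644132

We have X ~ Poisson(λ=4.74).

To find P(3 < X ≤ 8), we use:
P(3 < X ≤ 8) = P(X ≤ 8) - P(X ≤ 3)
                 = F(8) - F(3)
                 = 0.947565 - 0.303434
                 = 0.644132

So there's approximately a 64.4% chance that X falls in this range.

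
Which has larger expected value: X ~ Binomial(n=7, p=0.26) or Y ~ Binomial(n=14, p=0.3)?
Y has larger mean (4.2000 > 1.8200)

Compute the expected value for each distribution:

X ~ Binomial(n=7, p=0.26):
E[X] = 1.8200

Y ~ Binomial(n=14, p=0.3):
E[Y] = 4.2000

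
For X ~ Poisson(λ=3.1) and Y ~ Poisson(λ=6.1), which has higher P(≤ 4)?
X has higher probability (P(X ≤ 4) = 0.7982 > P(Y ≤ 4) = 0.2719)

Compute P(≤ 4) for each distribution:

X ~ Poisson(λ=3.1):
P(X ≤ 4) = 0.7982

Y ~ Poisson(λ=6.1):
P(Y ≤ 4) = 0.2719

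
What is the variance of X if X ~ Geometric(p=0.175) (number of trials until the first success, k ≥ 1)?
26.9388

We have X ~ Geometric(p=0.175) (number of trials until the first success, k ≥ 1).

For a Geometric distribution with p=0.175 (number of trials until the first success, k ≥ 1):
Var(X) = 26.9388

The variance measures the spread of the distribution around the mean.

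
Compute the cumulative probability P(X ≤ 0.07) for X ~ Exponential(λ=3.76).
0.231412

We have X ~ Exponential(λ=3.76).

The CDF gives us P(X ≤ k).

Using the CDF:
P(X ≤ 0.07) = 0.231412

This means there's approximately a 23.1% chance that X is at most 0.07.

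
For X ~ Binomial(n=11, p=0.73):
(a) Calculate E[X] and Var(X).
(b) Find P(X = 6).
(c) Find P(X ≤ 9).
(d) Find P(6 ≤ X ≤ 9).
(a) E[X] = 8.0300, Var(X) = 2.1681
(b) P(X = 6) = 0.100322
(c) P(X ≤ 9) = 0.840988
(d) P(6 ≤ X ≤ 9) = 0.792026

We have X ~ Binomial(n=11, p=0.73).

(a) Moments:
E[X] = 8.0300
Var(X) = 2.1681
σ = √Var(X) = 1.4724

(b) Point probability using PMF:
P(X = 6) = 0.100322

(c) Cumulative probability using CDF:
P(X ≤ 9) = F(9) = 0.840988

(d) Range probability:
P(6 ≤ X ≤ 9) = P(X ≤ 9) - P(X ≤ 5)
                   = F(9) - F(5)
                   = 0.840988 - 0.048962
                   = 0.792026

This means approximately 79.2% of outcomes fall in the interval [6, 9].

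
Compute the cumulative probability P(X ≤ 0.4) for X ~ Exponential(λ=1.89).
0.530459

We have X ~ Exponential(λ=1.89).

The CDF gives us P(X ≤ k).

Using the CDF:
P(X ≤ 0.4) = 0.530459

This means there's approximately a 53.0% chance that X is at most 0.4.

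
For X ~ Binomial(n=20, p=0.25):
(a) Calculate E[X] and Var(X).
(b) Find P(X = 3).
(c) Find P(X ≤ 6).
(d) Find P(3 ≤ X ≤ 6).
(a) E[X] = 5.0000, Var(X) = 3.7500
(b) P(X = 3) = 0.133896
(c) P(X ≤ 6) = 0.785782
(d) P(3 ≤ X ≤ 6) = 0.694522

We have X ~ Binomial(n=20, p=0.25).

(a) Moments:
E[X] = 5.0000
Var(X) = 3.7500
σ = √Var(X) = 1.9365

(b) Point probability using PMF:
P(X = 3) = 0.133896

(c) Cumulative probability using CDF:
P(X ≤ 6) = F(6) = 0.785782

(d) Range probability:
P(3 ≤ X ≤ 6) = P(X ≤ 6) - P(X ≤ 2)
                   = F(6) - F(2)
                   = 0.785782 - 0.091260
                   = 0.694522

This means approximately 69.5% of outcomes fall in the interval [3, 6].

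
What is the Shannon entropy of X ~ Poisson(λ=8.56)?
2.4821 nats

We have X ~ Poisson(λ=8.56).

The Shannon entropy measures the uncertainty or information content of the distribution.

For a Poisson distribution with λ=8.56:
H(X) = 2.4821 nats

(In bits, this would be 3.5809 bits.)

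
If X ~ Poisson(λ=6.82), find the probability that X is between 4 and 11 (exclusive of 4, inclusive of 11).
0.764313

We have X ~ Poisson(λ=6.82).

To find P(4 < X ≤ 11), we use:
P(4 < X ≤ 11) = P(X ≤ 11) - P(X ≤ 4)
                 = F(11) - F(4)
                 = 0.954368 - 0.190055
                 = 0.764313

So there's approximately a 76.4% chance that X falls in this range.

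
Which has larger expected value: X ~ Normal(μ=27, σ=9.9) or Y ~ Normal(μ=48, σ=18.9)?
Y has larger mean (48.0000 > 27.0000)

Compute the expected value for each distribution:

X ~ Normal(μ=27, σ=9.9):
E[X] = 27.0000

Y ~ Normal(μ=48, σ=18.9):
E[Y] = 48.0000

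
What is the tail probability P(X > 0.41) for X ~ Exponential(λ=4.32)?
0.170129

We have X ~ Exponential(λ=4.32).

P(X > 0.41) = 1 - P(X ≤ 0.41)
                = 1 - F(0.41)
                = 1 - 0.829871
                = 0.170129

So there's approximately a 17.0% chance that X exceeds 0.41.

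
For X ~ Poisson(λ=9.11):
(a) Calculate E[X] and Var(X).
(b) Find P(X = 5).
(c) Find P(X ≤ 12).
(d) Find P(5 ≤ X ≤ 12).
(a) E[X] = 9.1100, Var(X) = 9.1100
(b) P(X = 5) = 0.057808
(c) P(X ≤ 12) = 0.867623
(d) P(5 ≤ X ≤ 12) = 0.816259

We have X ~ Poisson(λ=9.11).

(a) Moments:
E[X] = 9.1100
Var(X) = 9.1100
σ = √Var(X) = 3.0183

(b) Point probability using PMF:
P(X = 5) = 0.057808

(c) Cumulative probability using CDF:
P(X ≤ 12) = F(12) = 0.867623

(d) Range probability:
P(5 ≤ X ≤ 12) = P(X ≤ 12) - P(X ≤ 4)
                   = F(12) - F(4)
                   = 0.867623 - 0.051364
                   = 0.816259

This means approximately 81.6% of outcomes fall in the interval [5, 12].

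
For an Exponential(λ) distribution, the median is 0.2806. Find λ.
λ = 2.4702

For X ~ Exponential(λ), the CDF is F(x) = 1 - e^(-λx).
The median m satisfies F(m) = 0.5:
1 - e^(-λm) = 0.5
e^(-λm) = 0.5
λm = ln(2)
m = ln(2) / λ

Given m = 0.2806:
λ = ln(2) / 0.2806 = 0.693147 / 0.2806 = 2.4702

Verification: ln(2) / 2.4702 = 0.2806 ✓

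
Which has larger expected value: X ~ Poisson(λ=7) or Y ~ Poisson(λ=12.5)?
Y has larger mean (12.5000 > 7.0000)

Compute the expected value for each distribution:

X ~ Poisson(λ=7):
E[X] = 7.0000

Y ~ Poisson(λ=12.5):
E[Y] = 12.5000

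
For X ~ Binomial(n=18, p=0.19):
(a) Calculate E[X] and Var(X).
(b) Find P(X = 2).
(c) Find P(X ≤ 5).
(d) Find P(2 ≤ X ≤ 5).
(a) E[X] = 3.4200, Var(X) = 2.7702
(b) P(X = 2) = 0.189653
(c) P(X ≤ 5) = 0.890337
(d) P(2 ≤ X ≤ 5) = 0.772689

We have X ~ Binomial(n=18, p=0.19).

(a) Moments:
E[X] = 3.4200
Var(X) = 2.7702
σ = √Var(X) = 1.6644

(b) Point probability using PMF:
P(X = 2) = 0.189653

(c) Cumulative probability using CDF:
P(X ≤ 5) = F(5) = 0.890337

(d) Range probability:
P(2 ≤ X ≤ 5) = P(X ≤ 5) - P(X ≤ 1)
                   = F(5) - F(1)
                   = 0.890337 - 0.117648
                   = 0.772689

This means approximately 77.3% of outcomes fall in the interval [2, 5].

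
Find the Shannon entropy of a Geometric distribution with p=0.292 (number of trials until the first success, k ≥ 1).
2.0683 nats

We have X ~ Geometric(p=0.292) (number of trials until the first success, k ≥ 1).

The Shannon entropy measures the uncertainty or information content of the distribution.

For a Geometric distribution with p=0.292 (number of trials until the first success, k ≥ 1):
H(X) = 2.0683 nats

(In bits, this would be 2.9839 bits.)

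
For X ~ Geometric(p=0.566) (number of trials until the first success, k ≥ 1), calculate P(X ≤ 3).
0.918253

We have X ~ Geometric(p=0.566) (number of trials until the first success, k ≥ 1).

The CDF gives us P(X ≤ k).

Using the CDF:
P(X ≤ 3) = 0.918253

This means there's approximately a 91.8% chance that X is at most 3.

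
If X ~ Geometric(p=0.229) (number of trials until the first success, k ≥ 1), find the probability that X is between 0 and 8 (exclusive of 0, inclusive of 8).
0.875137

We have X ~ Geometric(p=0.229) (number of trials until the first success, k ≥ 1).

To find P(0 < X ≤ 8), we use:
P(0 < X ≤ 8) = P(X ≤ 8) - P(X ≤ 0)
                 = F(8) - F(0)
                 = 0.875137 - 0.000000
                 = 0.875137

So there's approximately a 87.5% chance that X falls in this range.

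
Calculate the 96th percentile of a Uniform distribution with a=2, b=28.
26.9600

We have X ~ Uniform(a=2, b=28).

We want to find x such that P(X ≤ x) = 0.96.

This is the 96th percentile, which means 96% of values fall below this point.

Using the inverse CDF (quantile function):
x = F⁻¹(0.96) = 26.9600

Verification: P(X ≤ 26.9600) = 0.96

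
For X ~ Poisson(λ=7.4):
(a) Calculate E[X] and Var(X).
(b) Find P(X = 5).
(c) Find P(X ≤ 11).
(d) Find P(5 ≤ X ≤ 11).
(a) E[X] = 7.4000, Var(X) = 7.4000
(b) P(X = 5) = 0.113031
(c) P(X ≤ 11) = 0.926474
(d) P(5 ≤ X ≤ 11) = 0.786949

We have X ~ Poisson(λ=7.4).

(a) Moments:
E[X] = 7.4000
Var(X) = 7.4000
σ = √Var(X) = 2.7203

(b) Point probability using PMF:
P(X = 5) = 0.113031

(c) Cumulative probability using CDF:
P(X ≤ 11) = F(11) = 0.926474

(d) Range probability:
P(5 ≤ X ≤ 11) = P(X ≤ 11) - P(X ≤ 4)
                   = F(11) - F(4)
                   = 0.926474 - 0.139525
                   = 0.786949

This means approximately 78.7% of outcomes fall in the interval [5, 11].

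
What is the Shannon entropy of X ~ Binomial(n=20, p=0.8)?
1.9883 nats

We have X ~ Binomial(n=20, p=0.8).

The Shannon entropy measures the uncertainty or information content of the distribution.

For a Binomial distribution with n=20, p=0.8:
H(X) = 1.9883 nats

(In bits, this would be 2.8685 bits.)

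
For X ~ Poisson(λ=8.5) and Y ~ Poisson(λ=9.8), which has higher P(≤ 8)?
X has higher probability (P(X ≤ 8) = 0.5231 > P(Y ≤ 8) = 0.3558)

Compute P(≤ 8) for each distribution:

X ~ Poisson(λ=8.5):
P(X ≤ 8) = 0.5231

Y ~ Poisson(λ=9.8):
P(Y ≤ 8) = 0.3558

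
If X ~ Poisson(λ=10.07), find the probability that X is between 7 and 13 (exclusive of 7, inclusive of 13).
0.645326

We have X ~ Poisson(λ=10.07).

To find P(7 < X ≤ 13), we use:
P(7 < X ≤ 13) = P(X ≤ 13) - P(X ≤ 7)
                 = F(13) - F(7)
                 = 0.859307 - 0.213981
                 = 0.645326

So there's approximately a 64.5% chance that X falls in this range.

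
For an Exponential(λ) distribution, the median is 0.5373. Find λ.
λ = 1.2901

For X ~ Exponential(λ), the CDF is F(x) = 1 - e^(-λx).
The median m satisfies F(m) = 0.5:
1 - e^(-λm) = 0.5
e^(-λm) = 0.5
λm = ln(2)
m = ln(2) / λ

Given m = 0.5373:
λ = ln(2) / 0.5373 = 0.693147 / 0.5373 = 1.2901

Verification: ln(2) / 1.2901 = 0.5373 ✓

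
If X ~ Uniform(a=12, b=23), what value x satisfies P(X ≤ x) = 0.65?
19.1500

We have X ~ Uniform(a=12, b=23).

We want to find x such that P(X ≤ x) = 0.65.

This is the 65th percentile, which means 65% of values fall below this point.

Using the inverse CDF (quantile function):
x = F⁻¹(0.65) = 19.1500

Verification: P(X ≤ 19.1500) = 0.65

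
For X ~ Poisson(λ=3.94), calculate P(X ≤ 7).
0.952359

We have X ~ Poisson(λ=3.94).

The CDF gives us P(X ≤ k).

Using the CDF:
P(X ≤ 7) = 0.952359

This means there's approximately a 95.2% chance that X is at most 7.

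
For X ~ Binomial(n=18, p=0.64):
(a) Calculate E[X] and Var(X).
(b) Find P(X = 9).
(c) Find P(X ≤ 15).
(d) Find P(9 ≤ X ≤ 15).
(a) E[X] = 11.5200, Var(X) = 4.1472
(b) P(X = 9) = 0.088952
(c) P(X ≤ 15) = 0.980680
(d) P(9 ≤ X ≤ 15) = 0.909243

We have X ~ Binomial(n=18, p=0.64).

(a) Moments:
E[X] = 11.5200
Var(X) = 4.1472
σ = √Var(X) = 2.0365

(b) Point probability using PMF:
P(X = 9) = 0.088952

(c) Cumulative probability using CDF:
P(X ≤ 15) = F(15) = 0.980680

(d) Range probability:
P(9 ≤ X ≤ 15) = P(X ≤ 15) - P(X ≤ 8)
                   = F(15) - F(8)
                   = 0.980680 - 0.071436
                   = 0.909243

This means approximately 90.9% of outcomes fall in the interval [9, 15].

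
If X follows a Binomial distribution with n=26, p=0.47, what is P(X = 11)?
0.139694

We have X ~ Binomial(n=26, p=0.47).

For a Binomial distribution, the PMF gives us the probability of each outcome.

Using the PMF formula:
P(X = 11) = 0.139694

Rounded to 4 decimal places: 0.1397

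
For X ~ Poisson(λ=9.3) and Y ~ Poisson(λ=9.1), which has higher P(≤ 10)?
Y has higher probability (P(Y ≤ 10) = 0.6941 > P(X ≤ 10) = 0.6699)

Compute P(≤ 10) for each distribution:

X ~ Poisson(λ=9.3):
P(X ≤ 10) = 0.6699

Y ~ Poisson(λ=9.1):
P(Y ≤ 10) = 0.6941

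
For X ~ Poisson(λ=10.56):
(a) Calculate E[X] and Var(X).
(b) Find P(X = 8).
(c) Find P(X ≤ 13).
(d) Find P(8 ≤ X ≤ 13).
(a) E[X] = 10.5600, Var(X) = 10.5600
(b) P(X = 8) = 0.099458
(c) P(X ≤ 13) = 0.820310
(d) P(8 ≤ X ≤ 13) = 0.646367

We have X ~ Poisson(λ=10.56).

(a) Moments:
E[X] = 10.5600
Var(X) = 10.5600
σ = √Var(X) = 3.2496

(b) Point probability using PMF:
P(X = 8) = 0.099458

(c) Cumulative probability using CDF:
P(X ≤ 13) = F(13) = 0.820310

(d) Range probability:
P(8 ≤ X ≤ 13) = P(X ≤ 13) - P(X ≤ 7)
                   = F(13) - F(7)
                   = 0.820310 - 0.173944
                   = 0.646367

This means approximately 64.6% of outcomes fall in the interval [8, 13].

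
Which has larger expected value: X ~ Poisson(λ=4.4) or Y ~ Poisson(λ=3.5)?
X has larger mean (4.4000 > 3.5000)

Compute the expected value for each distribution:

X ~ Poisson(λ=4.4):
E[X] = 4.4000

Y ~ Poisson(λ=3.5):
E[Y] = 3.5000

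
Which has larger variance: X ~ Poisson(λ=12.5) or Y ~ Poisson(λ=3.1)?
X has larger variance (12.5000 > 3.1000)

Compute the variance for each distribution:

X ~ Poisson(λ=12.5):
Var(X) = 12.5000

Y ~ Poisson(λ=3.1):
Var(Y) = 3.1000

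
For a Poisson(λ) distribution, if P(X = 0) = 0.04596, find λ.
λ = 3.0800

For a Poisson(λ) distribution, the PMF at 0 is:
P(X = 0) = λ^0 e^(-λ) / 0! = e^(-λ)

Given P(X = 0) = 0.04596:
e^(-λ) = 0.04596
-λ = ln(0.04596)
λ = -ln(0.04596) = 3.0800

Verification: e^(-3.0800) = 0.04596 ✓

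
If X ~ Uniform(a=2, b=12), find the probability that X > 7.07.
0.493000

We have X ~ Uniform(a=2, b=12).

P(X > 7.07) = 1 - P(X ≤ 7.07)
                = 1 - F(7.07)
                = 1 - 0.507000
                = 0.493000

So there's approximately a 49.3% chance that X exceeds 7.07.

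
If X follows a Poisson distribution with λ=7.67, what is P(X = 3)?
0.035091

We have X ~ Poisson(λ=7.67).

For a Poisson distribution, the PMF gives us the probability of each outcome.

Using the PMF formula:
P(X = 3) = 0.035091

Rounded to 4 decimal places: 0.0351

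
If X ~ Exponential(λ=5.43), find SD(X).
0.1842

We have X ~ Exponential(λ=5.43).

For an Exponential distribution with λ=5.43:
σ = √Var(X) = 0.1842

The standard deviation is the square root of the variance.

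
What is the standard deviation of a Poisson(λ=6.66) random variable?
2.5807

We have X ~ Poisson(λ=6.66).

For a Poisson distribution with λ=6.66:
σ = √Var(X) = 2.5807

The standard deviation is the square root of the variance.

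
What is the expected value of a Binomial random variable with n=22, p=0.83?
18.2600

We have X ~ Binomial(n=22, p=0.83).

For a Binomial distribution with n=22, p=0.83:
E[X] = 18.2600

This is the expected (average) value of X.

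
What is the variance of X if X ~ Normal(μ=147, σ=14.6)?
213.1600

We have X ~ Normal(μ=147, σ=14.6).

For a Normal distribution with μ=147, σ=14.6:
Var(X) = 213.1600

The variance measures the spread of the distribution around the mean.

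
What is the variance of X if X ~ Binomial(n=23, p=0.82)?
3.3948

We have X ~ Binomial(n=23, p=0.82).

For a Binomial distribution with n=23, p=0.82:
Var(X) = 3.3948

The variance measures the spread of the distribution around the mean.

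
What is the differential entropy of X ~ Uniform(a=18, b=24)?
1.7918 nats

We have X ~ Uniform(a=18, b=24).

The differential entropy measures the uncertainty or information content of the distribution.

For a Uniform distribution with a=18, b=24:
h(X) = 1.7918 nats

(In bits, this would be 2.5850 bits.)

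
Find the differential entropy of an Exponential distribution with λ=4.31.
-0.4609 nats

We have X ~ Exponential(λ=4.31).

The differential entropy measures the uncertainty or information content of the distribution.

For an Exponential distribution with λ=4.31:
h(X) = -0.4609 nats

(In bits, this would be -0.6650 bits.)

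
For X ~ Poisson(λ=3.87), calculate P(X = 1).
0.080722

We have X ~ Poisson(λ=3.87).

For a Poisson distribution, the PMF gives us the probability of each outcome.

Using the PMF formula:
P(X = 1) = 0.080722

Rounded to 4 decimal places: 0.0807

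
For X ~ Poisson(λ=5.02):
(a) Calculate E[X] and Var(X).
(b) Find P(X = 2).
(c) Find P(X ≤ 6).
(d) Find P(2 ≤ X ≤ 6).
(a) E[X] = 5.0200, Var(X) = 5.0200
(b) P(X = 2) = 0.083218
(c) P(X ≤ 6) = 0.759253
(d) P(2 ≤ X ≤ 6) = 0.719494

We have X ~ Poisson(λ=5.02).

(a) Moments:
E[X] = 5.0200
Var(X) = 5.0200
σ = √Var(X) = 2.2405

(b) Point probability using PMF:
P(X = 2) = 0.083218

(c) Cumulative probability using CDF:
P(X ≤ 6) = F(6) = 0.759253

(d) Range probability:
P(2 ≤ X ≤ 6) = P(X ≤ 6) - P(X ≤ 1)
                   = F(6) - F(1)
                   = 0.759253 - 0.039759
                   = 0.719494

This means approximately 71.9% of outcomes fall in the interval [2, 6].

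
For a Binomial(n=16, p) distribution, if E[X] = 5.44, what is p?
p = 0.34

For a Binomial(n, p) distribution:
E[X] = n × p

Given n = 16 and E[X] = 5.44:
5.44 = 16 × p
p = 5.44 / 16 = 0.34

Verification: Binomial(16, 0.34) has E[X] = 5.44 ✓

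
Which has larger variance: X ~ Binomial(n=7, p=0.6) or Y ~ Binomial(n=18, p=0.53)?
Y has larger variance (4.4838 > 1.6800)

Compute the variance for each distribution:

X ~ Binomial(n=7, p=0.6):
Var(X) = 1.6800

Y ~ Binomial(n=18, p=0.53):
Var(Y) = 4.4838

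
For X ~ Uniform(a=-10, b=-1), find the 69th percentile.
-3.7900

We have X ~ Uniform(a=-10, b=-1).

We want to find x such that P(X ≤ x) = 0.69.

This is the 69th percentile, which means 69% of values fall below this point.

Using the inverse CDF (quantile function):
x = F⁻¹(0.69) = -3.7900

Verification: P(X ≤ -3.7900) = 0.69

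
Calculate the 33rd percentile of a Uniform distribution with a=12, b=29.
17.6100

We have X ~ Uniform(a=12, b=29).

We want to find x such that P(X ≤ x) = 0.33.

This is the 33rd percentile, which means 33% of values fall below this point.

Using the inverse CDF (quantile function):
x = F⁻¹(0.33) = 17.6100

Verification: P(X ≤ 17.6100) = 0.33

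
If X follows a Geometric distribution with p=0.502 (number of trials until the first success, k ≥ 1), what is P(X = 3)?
0.124498

We have X ~ Geometric(p=0.502) (number of trials until the first success, k ≥ 1).

For a Geometric distribution, the PMF gives us the probability of each outcome.

Using the PMF formula:
P(X = 3) = 0.124498

Rounded to 4 decimal places: 0.1245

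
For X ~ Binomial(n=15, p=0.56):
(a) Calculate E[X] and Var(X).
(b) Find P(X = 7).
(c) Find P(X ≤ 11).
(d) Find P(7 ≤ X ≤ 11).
(a) E[X] = 8.4000, Var(X) = 3.6960
(b) P(X = 7) = 0.156130
(c) P(X ≤ 11) = 0.950171
(d) P(7 ≤ X ≤ 11) = 0.788653

We have X ~ Binomial(n=15, p=0.56).

(a) Moments:
E[X] = 8.4000
Var(X) = 3.6960
σ = √Var(X) = 1.9225

(b) Point probability using PMF:
P(X = 7) = 0.156130

(c) Cumulative probability using CDF:
P(X ≤ 11) = F(11) = 0.950171

(d) Range probability:
P(7 ≤ X ≤ 11) = P(X ≤ 11) - P(X ≤ 6)
                   = F(11) - F(6)
                   = 0.950171 - 0.161518
                   = 0.788653

This means approximately 78.9% of outcomes fall in the interval [7, 11].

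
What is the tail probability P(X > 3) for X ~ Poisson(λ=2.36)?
0.212959

We have X ~ Poisson(λ=2.36).

P(X > 3) = 1 - P(X ≤ 3)
                = 1 - F(3)
                = 1 - 0.787041
                = 0.212959

So there's approximately a 21.3% chance that X exceeds 3.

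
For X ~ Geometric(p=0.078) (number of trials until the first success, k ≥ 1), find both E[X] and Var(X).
E[X] = 12.8205, Var(X) = 151.5450

We have X ~ Geometric(p=0.078) (number of trials until the first success, k ≥ 1).

For a Geometric distribution with p=0.078 (number of trials until the first success, k ≥ 1):

Expected value:
E[X] = 12.8205

Variance:
Var(X) = 151.5450

Standard deviation:
σ = √Var(X) = 12.3104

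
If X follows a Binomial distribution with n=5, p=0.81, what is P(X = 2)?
0.045002

We have X ~ Binomial(n=5, p=0.81).

For a Binomial distribution, the PMF gives us the probability of each outcome.

Using the PMF formula:
P(X = 2) = 0.045002

Rounded to 4 decimal places: 0.0450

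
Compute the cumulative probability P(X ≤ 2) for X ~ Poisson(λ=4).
0.238103

We have X ~ Poisson(λ=4).

The CDF gives us P(X ≤ k).

Using the CDF:
P(X ≤ 2) = 0.238103

This means there's approximately a 23.8% chance that X is at most 2.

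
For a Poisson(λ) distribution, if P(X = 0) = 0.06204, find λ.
λ = 2.7800

For a Poisson(λ) distribution, the PMF at 0 is:
P(X = 0) = λ^0 e^(-λ) / 0! = e^(-λ)

Given P(X = 0) = 0.06204:
e^(-λ) = 0.06204
-λ = ln(0.06204)
λ = -ln(0.06204) = 2.7800

Verification: e^(-2.7800) = 0.06204 ✓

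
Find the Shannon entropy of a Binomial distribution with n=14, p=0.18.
1.7564 nats

We have X ~ Binomial(n=14, p=0.18).

The Shannon entropy measures the uncertainty or information content of the distribution.

For a Binomial distribution with n=14, p=0.18:
H(X) = 1.7564 nats

(In bits, this would be 2.5339 bits.)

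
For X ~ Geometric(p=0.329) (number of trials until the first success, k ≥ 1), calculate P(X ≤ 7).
0.938757

We have X ~ Geometric(p=0.329) (number of trials until the first success, k ≥ 1).

The CDF gives us P(X ≤ k).

Using the CDF:
P(X ≤ 7) = 0.938757

This means there's approximately a 93.9% chance that X is at most 7.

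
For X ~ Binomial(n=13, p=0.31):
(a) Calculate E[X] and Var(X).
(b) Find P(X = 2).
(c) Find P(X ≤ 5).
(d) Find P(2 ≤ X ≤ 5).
(a) E[X] = 4.0300, Var(X) = 2.7807
(b) P(X = 2) = 0.126520
(c) P(X ≤ 5) = 0.813321
(d) P(2 ≤ X ≤ 5) = 0.758350

We have X ~ Binomial(n=13, p=0.31).

(a) Moments:
E[X] = 4.0300
Var(X) = 2.7807
σ = √Var(X) = 1.6675

(b) Point probability using PMF:
P(X = 2) = 0.126520

(c) Cumulative probability using CDF:
P(X ≤ 5) = F(5) = 0.813321

(d) Range probability:
P(2 ≤ X ≤ 5) = P(X ≤ 5) - P(X ≤ 1)
                   = F(5) - F(1)
                   = 0.813321 - 0.054971
                   = 0.758350

This means approximately 75.8% of outcomes fall in the interval [2, 5].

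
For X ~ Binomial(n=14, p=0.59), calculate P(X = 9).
0.200933

We have X ~ Binomial(n=14, p=0.59).

For a Binomial distribution, the PMF gives us the probability of each outcome.

Using the PMF formula:
P(X = 9) = 0.200933

Rounded to 4 decimal places: 0.2009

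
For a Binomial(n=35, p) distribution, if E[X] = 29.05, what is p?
p = 0.83

For a Binomial(n, p) distribution:
E[X] = n × p

Given n = 35 and E[X] = 29.05:
29.05 = 35 × p
p = 29.05 / 35 = 0.83

Verification: Binomial(35, 0.83) has E[X] = 29.05 ✓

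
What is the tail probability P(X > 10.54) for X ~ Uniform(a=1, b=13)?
0.205000

We have X ~ Uniform(a=1, b=13).

P(X > 10.54) = 1 - P(X ≤ 10.54)
                = 1 - F(10.54)
                = 1 - 0.795000
                = 0.205000

So there's approximately a 20.5% chance that X exceeds 10.54.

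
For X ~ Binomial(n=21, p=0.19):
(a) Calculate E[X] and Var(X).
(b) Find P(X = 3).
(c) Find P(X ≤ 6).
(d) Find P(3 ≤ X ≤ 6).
(a) E[X] = 3.9900, Var(X) = 3.2319
(b) P(X = 3) = 0.205515
(c) P(X ≤ 6) = 0.912963
(d) P(3 ≤ X ≤ 6) = 0.703677

We have X ~ Binomial(n=21, p=0.19).

(a) Moments:
E[X] = 3.9900
Var(X) = 3.2319
σ = √Var(X) = 1.7977

(b) Point probability using PMF:
P(X = 3) = 0.205515

(c) Cumulative probability using CDF:
P(X ≤ 6) = F(6) = 0.912963

(d) Range probability:
P(3 ≤ X ≤ 6) = P(X ≤ 6) - P(X ≤ 2)
                   = F(6) - F(2)
                   = 0.912963 - 0.209286
                   = 0.703677

This means approximately 70.4% of outcomes fall in the interval [3, 6].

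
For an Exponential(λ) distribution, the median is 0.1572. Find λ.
λ = 4.4093

For X ~ Exponential(λ), the CDF is F(x) = 1 - e^(-λx).
The median m satisfies F(m) = 0.5:
1 - e^(-λm) = 0.5
e^(-λm) = 0.5
λm = ln(2)
m = ln(2) / λ

Given m = 0.1572:
λ = ln(2) / 0.1572 = 0.693147 / 0.1572 = 4.4093

Verification: ln(2) / 4.4093 = 0.1572 ✓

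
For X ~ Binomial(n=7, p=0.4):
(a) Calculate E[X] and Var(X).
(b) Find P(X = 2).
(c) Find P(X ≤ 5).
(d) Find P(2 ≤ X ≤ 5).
(a) E[X] = 2.8000, Var(X) = 1.6800
(b) P(X = 2) = 0.261274
(c) P(X ≤ 5) = 0.981158
(d) P(2 ≤ X ≤ 5) = 0.822528

We have X ~ Binomial(n=7, p=0.4).

(a) Moments:
E[X] = 2.8000
Var(X) = 1.6800
σ = √Var(X) = 1.2961

(b) Point probability using PMF:
P(X = 2) = 0.261274

(c) Cumulative probability using CDF:
P(X ≤ 5) = F(5) = 0.981158

(d) Range probability:
P(2 ≤ X ≤ 5) = P(X ≤ 5) - P(X ≤ 1)
                   = F(5) - F(1)
                   = 0.981158 - 0.158630
                   = 0.822528

This means approximately 82.3% of outcomes fall in the interval [2, 5].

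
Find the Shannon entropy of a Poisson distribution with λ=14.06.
2.7344 nats

We have X ~ Poisson(λ=14.06).

The Shannon entropy measures the uncertainty or information content of the distribution.

For a Poisson distribution with λ=14.06:
H(X) = 2.7344 nats

(In bits, this would be 3.9450 bits.)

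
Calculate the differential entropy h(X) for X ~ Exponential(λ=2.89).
-0.0613 nats

We have X ~ Exponential(λ=2.89).

The differential entropy measures the uncertainty or information content of the distribution.

For an Exponential distribution with λ=2.89:
h(X) = -0.0613 nats

(In bits, this would be -0.0884 bits.)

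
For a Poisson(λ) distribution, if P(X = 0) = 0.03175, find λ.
λ = 3.4499

For a Poisson(λ) distribution, the PMF at 0 is:
P(X = 0) = λ^0 e^(-λ) / 0! = e^(-λ)

Given P(X = 0) = 0.03175:
e^(-λ) = 0.03175
-λ = ln(0.03175)
λ = -ln(0.03175) = 3.4499

Verification: e^(-3.4499) = 0.03175 ✓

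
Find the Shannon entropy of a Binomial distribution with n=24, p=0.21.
2.1012 nats

We have X ~ Binomial(n=24, p=0.21).

The Shannon entropy measures the uncertainty or information content of the distribution.

For a Binomial distribution with n=24, p=0.21:
H(X) = 2.1012 nats

(In bits, this would be 3.0314 bits.)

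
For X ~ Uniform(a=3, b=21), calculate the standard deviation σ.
5.1962

We have X ~ Uniform(a=3, b=21).

For a Uniform distribution with a=3, b=21:
σ = √Var(X) = 5.1962

The standard deviation is the square root of the variance.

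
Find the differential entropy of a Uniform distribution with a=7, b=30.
3.1355 nats

We have X ~ Uniform(a=7, b=30).

The differential entropy measures the uncertainty or information content of the distribution.

For a Uniform distribution with a=7, b=30:
h(X) = 3.1355 nats

(In bits, this would be 4.5236 bits.)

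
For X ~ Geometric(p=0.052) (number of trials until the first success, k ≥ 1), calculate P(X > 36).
0.146251

We have X ~ Geometric(p=0.052) (number of trials until the first success, k ≥ 1).

P(X > 36) = 1 - P(X ≤ 36)
                = 1 - F(36)
                = 1 - 0.853749
                = 0.146251

So there's approximately a 14.6% chance that X exceeds 36.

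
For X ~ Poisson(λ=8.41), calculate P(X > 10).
0.226783

We have X ~ Poisson(λ=8.41).

P(X > 10) = 1 - P(X ≤ 10)
                = 1 - F(10)
                = 1 - 0.773217
                = 0.226783

So there's approximately a 22.7% chance that X exceeds 10.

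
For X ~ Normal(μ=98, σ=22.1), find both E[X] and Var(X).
E[X] = 98.0000, Var(X) = 488.4100

We have X ~ Normal(μ=98, σ=22.1).

For a Normal distribution with μ=98, σ=22.1:

Expected value:
E[X] = 98.0000

Variance:
Var(X) = 488.4100

Standard deviation:
σ = √Var(X) = 22.1000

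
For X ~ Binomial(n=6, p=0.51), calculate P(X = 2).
0.224914

We have X ~ Binomial(n=6, p=0.51).

For a Binomial distribution, the PMF gives us the probability of each outcome.

Using the PMF formula:
P(X = 2) = 0.224914

Rounded to 4 decimal places: 0.2249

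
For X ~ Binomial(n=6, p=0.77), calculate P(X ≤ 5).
0.791578

We have X ~ Binomial(n=6, p=0.77).

The CDF gives us P(X ≤ k).

Using the CDF:
P(X ≤ 5) = 0.791578

This means there's approximately a 79.2% chance that X is at most 5.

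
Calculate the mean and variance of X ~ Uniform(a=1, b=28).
E[X] = 14.5000, Var(X) = 60.7500

We have X ~ Uniform(a=1, b=28).

For a Uniform distribution with a=1, b=28:

Expected value:
E[X] = 14.5000

Variance:
Var(X) = 60.7500

Standard deviation:
σ = √Var(X) = 7.7942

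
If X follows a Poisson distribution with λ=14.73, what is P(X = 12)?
0.087285

We have X ~ Poisson(λ=14.73).

For a Poisson distribution, the PMF gives us the probability of each outcome.

Using the PMF formula:
P(X = 12) = 0.087285

Rounded to 4 decimal places: 0.0873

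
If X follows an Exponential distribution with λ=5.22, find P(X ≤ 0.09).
0.374873

We have X ~ Exponential(λ=5.22).

The CDF gives us P(X ≤ k).

Using the CDF:
P(X ≤ 0.09) = 0.374873

This means there's approximately a 37.5% chance that X is at most 0.09.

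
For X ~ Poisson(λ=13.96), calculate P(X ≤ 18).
0.884848

We have X ~ Poisson(λ=13.96).

The CDF gives us P(X ≤ k).

Using the CDF:
P(X ≤ 18) = 0.884848

This means there's approximately a 88.5% chance that X is at most 18.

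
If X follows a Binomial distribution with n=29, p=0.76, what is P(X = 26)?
0.040231

We have X ~ Binomial(n=29, p=0.76).

For a Binomial distribution, the PMF gives us the probability of each outcome.

Using the PMF formula:
P(X = 26) = 0.040231

Rounded to 4 decimal places: 0.0402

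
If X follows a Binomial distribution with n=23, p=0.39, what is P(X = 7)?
0.123644

We have X ~ Binomial(n=23, p=0.39).

For a Binomial distribution, the PMF gives us the probability of each outcome.

Using the PMF formula:
P(X = 7) = 0.123644

Rounded to 4 decimal places: 0.1236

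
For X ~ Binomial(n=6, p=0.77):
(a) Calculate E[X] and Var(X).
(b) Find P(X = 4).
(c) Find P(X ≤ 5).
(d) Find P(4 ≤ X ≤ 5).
(a) E[X] = 4.6200, Var(X) = 1.0626
(b) P(X = 4) = 0.278939
(c) P(X ≤ 5) = 0.791578
(d) P(4 ≤ X ≤ 5) = 0.652476

We have X ~ Binomial(n=6, p=0.77).

(a) Moments:
E[X] = 4.6200
Var(X) = 1.0626
σ = √Var(X) = 1.0308

(b) Point probability using PMF:
P(X = 4) = 0.278939

(c) Cumulative probability using CDF:
P(X ≤ 5) = F(5) = 0.791578

(d) Range probability:
P(4 ≤ X ≤ 5) = P(X ≤ 5) - P(X ≤ 3)
                   = F(5) - F(3)
                   = 0.791578 - 0.139102
                   = 0.652476

This means approximately 65.2% of outcomes fall in the interval [4, 5].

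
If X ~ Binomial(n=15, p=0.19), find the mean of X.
2.8500

We have X ~ Binomial(n=15, p=0.19).

For a Binomial distribution with n=15, p=0.19:
E[X] = 2.8500

This is the expected (average) value of X.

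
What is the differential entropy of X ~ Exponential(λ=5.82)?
-0.7613 nats

We have X ~ Exponential(λ=5.82).

The differential entropy measures the uncertainty or information content of the distribution.

For an Exponential distribution with λ=5.82:
h(X) = -0.7613 nats

(In bits, this would be -1.0983 bits.)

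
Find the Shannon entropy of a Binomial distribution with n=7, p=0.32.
1.6140 nats

We have X ~ Binomial(n=7, p=0.32).

The Shannon entropy measures the uncertainty or information content of the distribution.

For a Binomial distribution with n=7, p=0.32:
H(X) = 1.6140 nats

(In bits, this would be 2.3285 bits.)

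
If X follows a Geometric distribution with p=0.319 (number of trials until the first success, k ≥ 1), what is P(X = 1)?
0.319000

We have X ~ Geometric(p=0.319) (number of trials until the first success, k ≥ 1).

For a Geometric distribution, the PMF gives us the probability of each outcome.

Using the PMF formula:
P(X = 1) = 0.319000

Rounded to 4 decimal places: 0.3190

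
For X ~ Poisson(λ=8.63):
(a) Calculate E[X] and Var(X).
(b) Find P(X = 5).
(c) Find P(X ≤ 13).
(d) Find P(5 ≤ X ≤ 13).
(a) E[X] = 8.6300, Var(X) = 8.6300
(b) P(X = 5) = 0.071271
(c) P(X ≤ 13) = 0.943275
(d) P(5 ≤ X ≤ 13) = 0.874470

We have X ~ Poisson(λ=8.63).

(a) Moments:
E[X] = 8.6300
Var(X) = 8.6300
σ = √Var(X) = 2.9377

(b) Point probability using PMF:
P(X = 5) = 0.071271

(c) Cumulative probability using CDF:
P(X ≤ 13) = F(13) = 0.943275

(d) Range probability:
P(5 ≤ X ≤ 13) = P(X ≤ 13) - P(X ≤ 4)
                   = F(13) - F(4)
                   = 0.943275 - 0.068805
                   = 0.874470

This means approximately 87.4% of outcomes fall in the interval [5, 13].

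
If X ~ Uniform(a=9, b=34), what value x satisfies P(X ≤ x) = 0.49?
21.2500

We have X ~ Uniform(a=9, b=34).

We want to find x such that P(X ≤ x) = 0.49.

This is the 49th percentile, which means 49% of values fall below this point.

Using the inverse CDF (quantile function):
x = F⁻¹(0.49) = 21.2500

Verification: P(X ≤ 21.2500) = 0.49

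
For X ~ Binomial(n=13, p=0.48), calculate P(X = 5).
0.175312

We have X ~ Binomial(n=13, p=0.48).

For a Binomial distribution, the PMF gives us the probability of each outcome.

Using the PMF formula:
P(X = 5) = 0.175312

Rounded to 4 decimal places: 0.1753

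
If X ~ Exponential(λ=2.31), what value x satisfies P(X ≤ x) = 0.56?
0.3554

We have X ~ Exponential(λ=2.31).

We want to find x such that P(X ≤ x) = 0.56.

This is the 56th percentile, which means 56% of values fall below this point.

Using the inverse CDF (quantile function):
x = F⁻¹(0.56) = 0.3554

Verification: P(X ≤ 0.3554) = 0.56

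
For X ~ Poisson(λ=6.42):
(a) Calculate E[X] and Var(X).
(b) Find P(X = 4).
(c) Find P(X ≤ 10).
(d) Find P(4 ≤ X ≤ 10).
(a) E[X] = 6.4200, Var(X) = 6.4200
(b) P(X = 4) = 0.115281
(c) P(X ≤ 10) = 0.937528
(d) P(4 ≤ X ≤ 10) = 0.820053

We have X ~ Poisson(λ=6.42).

(a) Moments:
E[X] = 6.4200
Var(X) = 6.4200
σ = √Var(X) = 2.5338

(b) Point probability using PMF:
P(X = 4) = 0.115281

(c) Cumulative probability using CDF:
P(X ≤ 10) = F(10) = 0.937528

(d) Range probability:
P(4 ≤ X ≤ 10) = P(X ≤ 10) - P(X ≤ 3)
                   = F(10) - F(3)
                   = 0.937528 - 0.117475
                   = 0.820053

This means approximately 82.0% of outcomes fall in the interval [4, 10].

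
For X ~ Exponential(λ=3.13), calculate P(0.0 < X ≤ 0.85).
0.930087

We have X ~ Exponential(λ=3.13).

To find P(0.0 < X ≤ 0.85), we use:
P(0.0 < X ≤ 0.85) = P(X ≤ 0.85) - P(X ≤ 0.0)
                 = F(0.85) - F(0.0)
                 = 0.930087 - 0.000000
                 = 0.930087

So there's approximately a 93.0% chance that X falls in this range.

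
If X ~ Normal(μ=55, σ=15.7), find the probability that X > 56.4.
0.464473

We have X ~ Normal(μ=55, σ=15.7).

P(X > 56.4) = 1 - P(X ≤ 56.4)
                = 1 - F(56.4)
                = 1 - 0.535527
                = 0.464473

So there's approximately a 46.4% chance that X exceeds 56.4.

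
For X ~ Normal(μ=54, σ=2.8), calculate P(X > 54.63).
0.410990

We have X ~ Normal(μ=54, σ=2.8).

P(X > 54.63) = 1 - P(X ≤ 54.63)
                = 1 - F(54.63)
                = 1 - 0.589010
                = 0.410990

So there's approximately a 41.1% chance that X exceeds 54.63.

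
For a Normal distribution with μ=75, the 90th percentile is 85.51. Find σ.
σ = 8.2010

For X ~ Normal(μ, σ), the p-th percentile satisfies x = μ + z_p × σ,
where z_p = Φ⁻¹(p) is the standard normal quantile.

Step 1: z_{0.9} = Φ⁻¹(0.9) = 1.2816

Step 2: Solve for σ:
85.51 = 75 + 1.2816 × σ
σ = (85.51 - 75) / 1.2816
σ = 10.51 / 1.2816
σ = 8.2010

Verification: μ + z × σ = 75 + 1.2816 × 8.2010 = 85.51 ✓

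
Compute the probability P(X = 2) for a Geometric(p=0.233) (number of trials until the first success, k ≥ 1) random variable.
0.178711

We have X ~ Geometric(p=0.233) (number of trials until the first success, k ≥ 1).

For a Geometric distribution, the PMF gives us the probability of each outcome.

Using the PMF formula:
P(X = 2) = 0.178711

Rounded to 4 decimal places: 0.1787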